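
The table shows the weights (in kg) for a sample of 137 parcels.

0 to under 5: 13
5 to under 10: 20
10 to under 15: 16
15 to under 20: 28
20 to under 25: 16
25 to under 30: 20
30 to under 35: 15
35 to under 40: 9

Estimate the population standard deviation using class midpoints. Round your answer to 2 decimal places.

10.24

Midpoints: 2.5, 7.5, 12.5, 17.5, 22.5, 27.5, 32.5, 37.5
n = 137, Σfm = 2607.5, mean = 19.0328
Σfm² = 64006.25
Σf(m − x̄)² = Σfm² − (Σfm)²/n = 64006.25 − 2607.5²/137 = 14378.1022
Population variance = 14378.1022 / 137 = 104.9497
Standard deviation = √104.9497 = 10.2445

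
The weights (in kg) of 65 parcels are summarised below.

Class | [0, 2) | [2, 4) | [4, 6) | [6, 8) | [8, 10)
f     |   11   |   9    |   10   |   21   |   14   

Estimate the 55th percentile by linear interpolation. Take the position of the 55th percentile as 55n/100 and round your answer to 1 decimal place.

6.5

Cumulative frequencies: 11, 20, 30, 51, 65
n = 65; position = 55n/100 = 35.75.
This falls in the class [6, 8): L = 6, F = 30, f = 21, h = 2.
55th percentile ≈ 6 + ((35.75 − 30) / 21) × 2 = 6.5476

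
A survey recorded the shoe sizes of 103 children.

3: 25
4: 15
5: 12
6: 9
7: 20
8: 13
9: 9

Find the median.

5

Cumulative frequencies: 25, 40, 52, 61, 81, 94, 103
n = 103, so the median is the value in position (n+1)/2 = 52.
Position 52 falls at value 5.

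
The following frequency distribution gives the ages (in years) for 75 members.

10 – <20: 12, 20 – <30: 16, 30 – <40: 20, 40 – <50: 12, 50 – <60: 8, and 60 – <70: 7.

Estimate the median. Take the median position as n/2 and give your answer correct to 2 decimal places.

34.75

Cumulative frequencies: 12, 28, 48, 60, 68, 75
n = 75; position = n/2 = 37.5.
This falls in the class 30 – <40: L = 30, F = 28, f = 20, h = 10.
Median ≈ 30 + ((37.5 − 28) / 20) × 10 = 34.7500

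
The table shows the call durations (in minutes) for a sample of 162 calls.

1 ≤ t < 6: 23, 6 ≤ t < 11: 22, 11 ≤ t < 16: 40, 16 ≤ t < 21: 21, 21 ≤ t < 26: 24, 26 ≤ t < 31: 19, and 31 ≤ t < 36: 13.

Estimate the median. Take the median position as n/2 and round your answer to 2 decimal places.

15.50

Cumulative frequencies: 23, 45, 85, 106, 130, 149, 162
n = 162; position = n/2 = 81.
This falls in the class 11 ≤ t < 16: L = 11, F = 45, f = 40, h = 5.
Median ≈ 11 + ((81 − 45) / 40) × 5 = 15.5000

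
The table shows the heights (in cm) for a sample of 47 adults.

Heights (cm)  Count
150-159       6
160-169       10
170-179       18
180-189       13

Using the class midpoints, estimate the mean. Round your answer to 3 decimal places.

172.585

Midpoints: 154.5, 164.5, 174.5, 184.5
Σfm = 6×154.5 + 10×164.5 + 18×174.5 + 13×184.5 = 8111.5
n = Σf = 47
Mean = 8111.5 / 47 = 172.5851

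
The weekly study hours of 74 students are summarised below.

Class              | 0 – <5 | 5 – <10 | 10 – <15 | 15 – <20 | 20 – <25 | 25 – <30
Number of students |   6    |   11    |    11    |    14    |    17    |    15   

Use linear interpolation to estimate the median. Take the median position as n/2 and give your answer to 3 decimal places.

Cumulative frequencies: 6, 17, 28, 42, 59, 74
n = 74; position = n/2 = 37.
This falls in the class 15 – <20: L = 15, F = 28, f = 14, h = 5.
Median ≈ 15 + ((37 − 28) / 14) × 5 = 18.2143

18.214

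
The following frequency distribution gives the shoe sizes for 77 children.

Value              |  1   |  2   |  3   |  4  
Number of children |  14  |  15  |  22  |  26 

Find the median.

Cumulative frequencies: 14, 29, 51, 77
n = 77, so the median is the value in position (n+1)/2 = 39.
Position 39 falls at value 3.

3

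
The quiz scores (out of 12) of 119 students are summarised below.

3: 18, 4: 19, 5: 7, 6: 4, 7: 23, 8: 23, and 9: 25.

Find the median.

Cumulative frequencies: 18, 37, 44, 48, 71, 94, 119
n = 119, so the median is the value in position (n+1)/2 = 60.
Position 60 falls at value 7.

7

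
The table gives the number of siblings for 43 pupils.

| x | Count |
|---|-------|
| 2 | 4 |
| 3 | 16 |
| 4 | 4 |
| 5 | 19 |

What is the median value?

4

Cumulative frequencies: 4, 20, 24, 43
n = 43, so the median is the value in position (n+1)/2 = 22.
Position 22 falls at value 4.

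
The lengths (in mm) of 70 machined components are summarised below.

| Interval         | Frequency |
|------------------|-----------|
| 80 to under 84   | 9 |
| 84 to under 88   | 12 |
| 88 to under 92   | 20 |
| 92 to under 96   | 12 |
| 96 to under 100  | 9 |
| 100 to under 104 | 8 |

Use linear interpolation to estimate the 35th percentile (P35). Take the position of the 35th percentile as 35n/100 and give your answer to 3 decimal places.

Cumulative frequencies: 9, 21, 41, 53, 62, 70
n = 70; position = 35n/100 = 24.5.
This falls in the class 88 to under 92: L = 88, F = 21, f = 20, h = 4.
35th percentile ≈ 88 + ((24.5 − 21) / 20) × 4 = 88.7000

88.700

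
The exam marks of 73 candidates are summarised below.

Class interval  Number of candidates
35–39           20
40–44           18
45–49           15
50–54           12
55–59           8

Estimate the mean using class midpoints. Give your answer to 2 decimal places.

Midpoints: 37, 42, 47, 52, 57
Σfm = 20×37 + 18×42 + 15×47 + 12×52 + 8×57 = 3281
n = Σf = 73
Mean = 3281 / 73 = 44.9452

44.95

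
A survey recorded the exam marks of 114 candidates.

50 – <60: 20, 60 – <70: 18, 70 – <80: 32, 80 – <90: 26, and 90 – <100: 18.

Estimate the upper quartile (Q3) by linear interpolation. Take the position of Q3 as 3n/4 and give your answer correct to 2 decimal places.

Cumulative frequencies: 20, 38, 70, 96, 114
n = 114; position = 3n/4 = 85.5.
This falls in the class 80 – <90: L = 80, F = 70, f = 26, h = 10.
Upper quartile ≈ 80 + ((85.5 − 70) / 26) × 10 = 85.9615

85.96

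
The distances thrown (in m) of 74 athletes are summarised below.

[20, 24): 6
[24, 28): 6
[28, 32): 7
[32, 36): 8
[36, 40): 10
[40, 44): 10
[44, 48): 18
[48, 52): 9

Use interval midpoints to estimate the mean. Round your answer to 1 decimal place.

38.5

Midpoints: 22, 26, 30, 34, 38, 42, 46, 50
Σfm = 6×22 + 6×26 + 7×30 + 8×34 + 10×38 + 10×42 + 18×46 + 9×50 = 2848
n = Σf = 74
Mean = 2848 / 74 = 38.4865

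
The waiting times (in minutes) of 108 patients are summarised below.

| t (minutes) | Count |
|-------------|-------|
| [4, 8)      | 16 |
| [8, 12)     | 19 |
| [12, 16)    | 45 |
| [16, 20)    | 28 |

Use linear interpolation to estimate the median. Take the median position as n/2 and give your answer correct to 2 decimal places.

13.69

Cumulative frequencies: 16, 35, 80, 108
n = 108; position = n/2 = 54.
This falls in the class [12, 16): L = 12, F = 35, f = 45, h = 4.
Median ≈ 12 + ((54 − 35) / 45) × 4 = 13.6889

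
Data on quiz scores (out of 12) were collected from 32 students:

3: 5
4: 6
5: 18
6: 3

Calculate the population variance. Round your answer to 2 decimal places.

0.74

Values: 3, 4, 5, 6
n = 32, Σfx = 147, mean = 4.5938
Σfx² = 699
Σf(x − x̄)² = Σfx² − (Σfx)²/n = 699 − 147²/32 = 23.7188
Population variance = 23.7188 / 32 = 0.7412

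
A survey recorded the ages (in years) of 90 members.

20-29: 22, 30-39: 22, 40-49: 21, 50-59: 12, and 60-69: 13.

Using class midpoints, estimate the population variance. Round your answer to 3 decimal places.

183.654

Midpoints: 24.5, 34.5, 44.5, 54.5, 64.5
n = 90, Σfm = 3725, mean = 41.3889
Σfm² = 170702.5
Σf(m − x̄)² = Σfm² − (Σfm)²/n = 170702.5 − 3725²/90 = 16528.8889
Population variance = 16528.8889 / 90 = 183.6543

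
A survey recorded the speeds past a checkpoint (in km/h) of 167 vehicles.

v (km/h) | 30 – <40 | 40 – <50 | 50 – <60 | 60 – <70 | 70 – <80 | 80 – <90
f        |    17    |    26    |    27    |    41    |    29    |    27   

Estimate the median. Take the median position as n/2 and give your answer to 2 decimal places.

Cumulative frequencies: 17, 43, 70, 111, 140, 167
n = 167; position = n/2 = 83.5.
This falls in the class 60 – <70: L = 60, F = 70, f = 41, h = 10.
Median ≈ 60 + ((83.5 − 70) / 41) × 10 = 63.2927

63.29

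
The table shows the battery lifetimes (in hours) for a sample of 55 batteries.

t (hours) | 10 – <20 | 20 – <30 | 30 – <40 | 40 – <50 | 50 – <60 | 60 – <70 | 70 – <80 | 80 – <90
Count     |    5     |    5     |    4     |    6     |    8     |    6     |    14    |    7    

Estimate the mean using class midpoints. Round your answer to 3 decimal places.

56.091

Midpoints: 15, 25, 35, 45, 55, 65, 75, 85
Σfm = 5×15 + 5×25 + 4×35 + 6×45 + 8×55 + 6×65 + 14×75 + 7×85 = 3085
n = Σf = 55
Mean = 3085 / 55 = 56.0909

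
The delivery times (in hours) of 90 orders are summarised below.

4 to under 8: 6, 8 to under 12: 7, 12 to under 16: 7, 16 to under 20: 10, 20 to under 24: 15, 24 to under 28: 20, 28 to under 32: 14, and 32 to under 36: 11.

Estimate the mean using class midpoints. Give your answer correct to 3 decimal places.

22.533

Midpoints: 6, 10, 14, 18, 22, 26, 30, 34
Σfm = 6×6 + 7×10 + 7×14 + 10×18 + 15×22 + 20×26 + 14×30 + 11×34 = 2028
n = Σf = 90
Mean = 2028 / 90 = 22.5333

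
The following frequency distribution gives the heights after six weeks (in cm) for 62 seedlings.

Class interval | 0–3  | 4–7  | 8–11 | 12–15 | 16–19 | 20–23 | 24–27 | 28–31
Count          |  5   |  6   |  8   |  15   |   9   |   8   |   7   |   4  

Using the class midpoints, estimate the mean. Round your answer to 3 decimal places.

Midpoints: 1.5, 5.5, 9.5, 13.5, 17.5, 21.5, 25.5, 29.5
Σfm = 5×1.5 + 6×5.5 + 8×9.5 + 15×13.5 + 9×17.5 + 8×21.5 + 7×25.5 + 4×29.5 = 945
n = Σf = 62
Mean = 945 / 62 = 15.2419

15.242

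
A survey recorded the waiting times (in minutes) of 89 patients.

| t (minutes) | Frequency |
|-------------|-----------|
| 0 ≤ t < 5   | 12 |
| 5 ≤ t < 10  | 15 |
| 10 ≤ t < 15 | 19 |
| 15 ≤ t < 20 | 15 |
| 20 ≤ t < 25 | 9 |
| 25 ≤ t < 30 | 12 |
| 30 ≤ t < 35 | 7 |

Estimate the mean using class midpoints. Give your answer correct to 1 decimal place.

Midpoints: 2.5, 7.5, 12.5, 17.5, 22.5, 27.5, 32.5
Σfm = 12×2.5 + 15×7.5 + 19×12.5 + 15×17.5 + 9×22.5 + 12×27.5 + 7×32.5 = 1402.5
n = Σf = 89
Mean = 1402.5 / 89 = 15.7584

15.8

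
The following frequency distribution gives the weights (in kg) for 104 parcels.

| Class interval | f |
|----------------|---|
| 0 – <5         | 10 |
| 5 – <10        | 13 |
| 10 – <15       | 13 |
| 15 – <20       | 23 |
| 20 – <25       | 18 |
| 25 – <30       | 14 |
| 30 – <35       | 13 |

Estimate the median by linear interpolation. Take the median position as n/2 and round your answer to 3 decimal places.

Cumulative frequencies: 10, 23, 36, 59, 77, 91, 104
n = 104; position = n/2 = 52.
This falls in the class 15 – <20: L = 15, F = 36, f = 23, h = 5.
Median ≈ 15 + ((52 − 36) / 23) × 5 = 18.4783

18.478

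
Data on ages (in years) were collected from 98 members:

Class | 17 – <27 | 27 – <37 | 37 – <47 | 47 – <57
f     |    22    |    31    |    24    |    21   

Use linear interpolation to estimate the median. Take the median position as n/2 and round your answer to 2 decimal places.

35.71

Cumulative frequencies: 22, 53, 77, 98
n = 98; position = n/2 = 49.
This falls in the class 27 – <37: L = 27, F = 22, f = 31, h = 10.
Median ≈ 27 + ((49 − 22) / 31) × 10 = 35.7097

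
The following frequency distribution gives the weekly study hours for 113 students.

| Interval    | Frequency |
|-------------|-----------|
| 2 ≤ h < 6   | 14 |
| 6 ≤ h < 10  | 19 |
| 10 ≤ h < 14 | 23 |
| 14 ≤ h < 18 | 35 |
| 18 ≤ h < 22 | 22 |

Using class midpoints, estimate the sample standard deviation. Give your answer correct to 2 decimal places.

5.20

Midpoints: 4, 8, 12, 16, 20
n = 113, Σfm = 1484, mean = 13.1327
Σfm² = 22512
Σf(m − x̄)² = Σfm² − (Σfm)²/n = 22512 − 1484²/113 = 3023.0088
Sample variance = 3023.0088 / 112 = 26.9912
Standard deviation = √26.9912 = 5.1953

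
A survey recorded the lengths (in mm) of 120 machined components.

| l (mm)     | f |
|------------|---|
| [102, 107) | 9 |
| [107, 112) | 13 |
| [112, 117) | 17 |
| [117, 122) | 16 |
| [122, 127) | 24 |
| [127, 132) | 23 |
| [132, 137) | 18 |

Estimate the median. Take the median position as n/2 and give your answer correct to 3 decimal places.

Cumulative frequencies: 9, 22, 39, 55, 79, 102, 120
n = 120; position = n/2 = 60.
This falls in the class [122, 127): L = 122, F = 55, f = 24, h = 5.
Median ≈ 122 + ((60 − 55) / 24) × 5 = 123.0417

123.042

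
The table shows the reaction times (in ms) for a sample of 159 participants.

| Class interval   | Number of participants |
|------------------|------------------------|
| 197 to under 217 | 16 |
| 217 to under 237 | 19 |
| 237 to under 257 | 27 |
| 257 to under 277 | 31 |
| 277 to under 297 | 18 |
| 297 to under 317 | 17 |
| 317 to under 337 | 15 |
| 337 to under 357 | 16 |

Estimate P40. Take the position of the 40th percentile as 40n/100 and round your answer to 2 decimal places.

Cumulative frequencies: 16, 35, 62, 93, 111, 128, 143, 159
n = 159; position = 40n/100 = 63.6.
This falls in the class 257 to under 277: L = 257, F = 62, f = 31, h = 20.
40th percentile ≈ 257 + ((63.6 − 62) / 31) × 20 = 258.0323

258.03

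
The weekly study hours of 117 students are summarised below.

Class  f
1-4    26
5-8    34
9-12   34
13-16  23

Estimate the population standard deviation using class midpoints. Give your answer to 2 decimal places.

Midpoints: 2.5, 6.5, 10.5, 14.5
n = 117, Σfm = 976.5, mean = 8.3462
Σfm² = 10183.25
Σf(m − x̄)² = Σfm² − (Σfm)²/n = 10183.25 − 976.5²/117 = 2033.2308
Population variance = 2033.2308 / 117 = 17.3780
Standard deviation = √17.3780 = 4.1687

4.17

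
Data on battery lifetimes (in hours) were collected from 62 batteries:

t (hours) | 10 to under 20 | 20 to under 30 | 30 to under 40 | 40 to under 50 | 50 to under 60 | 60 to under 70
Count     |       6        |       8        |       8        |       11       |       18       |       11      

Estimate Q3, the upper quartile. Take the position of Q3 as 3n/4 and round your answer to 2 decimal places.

Cumulative frequencies: 6, 14, 22, 33, 51, 62
n = 62; position = 3n/4 = 46.5.
This falls in the class 50 to under 60: L = 50, F = 33, f = 18, h = 10.
Upper quartile ≈ 50 + ((46.5 − 33) / 18) × 10 = 57.5000

57.50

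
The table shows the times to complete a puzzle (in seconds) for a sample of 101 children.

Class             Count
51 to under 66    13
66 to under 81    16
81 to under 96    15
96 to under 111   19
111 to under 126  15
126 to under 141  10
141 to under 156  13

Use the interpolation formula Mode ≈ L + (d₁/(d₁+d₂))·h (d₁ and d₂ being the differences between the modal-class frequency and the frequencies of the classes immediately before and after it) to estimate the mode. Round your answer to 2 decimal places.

Modal class: 96 to under 111 (highest frequency 19).
d₁ = 19 − 15 = 4, d₂ = 19 − 15 = 4
Mode ≈ 96 + (4/(4+4)) × 15 = 96 + 7.5000 = 103.5000

103.50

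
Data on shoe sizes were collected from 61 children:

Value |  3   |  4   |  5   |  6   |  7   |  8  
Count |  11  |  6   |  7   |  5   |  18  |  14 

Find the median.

7

Cumulative frequencies: 11, 17, 24, 29, 47, 61
n = 61, so the median is the value in position (n+1)/2 = 31.
Position 31 falls at value 7.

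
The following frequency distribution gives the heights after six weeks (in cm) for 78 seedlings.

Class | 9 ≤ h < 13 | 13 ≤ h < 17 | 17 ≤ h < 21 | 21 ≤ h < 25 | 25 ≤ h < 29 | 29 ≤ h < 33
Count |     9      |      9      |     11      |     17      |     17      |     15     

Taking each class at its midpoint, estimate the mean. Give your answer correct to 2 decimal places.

Midpoints: 11, 15, 19, 23, 27, 31
Σfm = 9×11 + 9×15 + 11×19 + 17×23 + 17×27 + 15×31 = 1758
n = Σf = 78
Mean = 1758 / 78 = 22.5385

22.54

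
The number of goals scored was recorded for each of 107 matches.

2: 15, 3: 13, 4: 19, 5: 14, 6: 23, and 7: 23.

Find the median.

Cumulative frequencies: 15, 28, 47, 61, 84, 107
n = 107, so the median is the value in position (n+1)/2 = 54.
Position 54 falls at value 5.

5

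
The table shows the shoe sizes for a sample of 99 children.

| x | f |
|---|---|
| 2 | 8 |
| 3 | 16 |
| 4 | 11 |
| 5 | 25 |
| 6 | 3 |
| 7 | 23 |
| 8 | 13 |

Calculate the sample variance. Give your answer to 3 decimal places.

Values: 2, 3, 4, 5, 6, 7, 8
n = 99, Σfx = 516, mean = 5.2121
Σfx² = 3044
Σf(x − x̄)² = Σfx² − (Σfx)²/n = 3044 − 516²/99 = 354.5455
Sample variance = 354.5455 / 98 = 3.6178

3.618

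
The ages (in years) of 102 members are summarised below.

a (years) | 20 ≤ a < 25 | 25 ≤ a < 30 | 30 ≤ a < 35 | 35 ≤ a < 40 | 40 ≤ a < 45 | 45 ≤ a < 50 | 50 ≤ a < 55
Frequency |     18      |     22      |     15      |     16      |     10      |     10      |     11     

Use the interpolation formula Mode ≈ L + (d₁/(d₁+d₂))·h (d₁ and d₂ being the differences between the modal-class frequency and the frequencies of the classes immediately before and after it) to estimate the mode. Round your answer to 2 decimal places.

26.82

Modal class: 25 ≤ a < 30 (highest frequency 22).
d₁ = 22 − 18 = 4, d₂ = 22 − 15 = 7
Mode ≈ 25 + (4/(4+7)) × 5 = 25 + 1.8182 = 26.8182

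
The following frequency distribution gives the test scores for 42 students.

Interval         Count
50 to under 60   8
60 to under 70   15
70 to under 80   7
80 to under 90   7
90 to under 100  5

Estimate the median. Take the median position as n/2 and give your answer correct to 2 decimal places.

68.67

Cumulative frequencies: 8, 23, 30, 37, 42
n = 42; position = n/2 = 21.
This falls in the class 60 to under 70: L = 60, F = 8, f = 15, h = 10.
Median ≈ 60 + ((21 − 8) / 15) × 10 = 68.6667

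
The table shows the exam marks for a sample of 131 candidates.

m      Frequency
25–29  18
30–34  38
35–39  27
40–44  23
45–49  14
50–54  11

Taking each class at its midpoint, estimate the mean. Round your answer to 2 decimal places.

37.38

Midpoints: 27, 32, 37, 42, 47, 52
Σfm = 18×27 + 38×32 + 27×37 + 23×42 + 14×47 + 11×52 = 4897
n = Σf = 131
Mean = 4897 / 131 = 37.3817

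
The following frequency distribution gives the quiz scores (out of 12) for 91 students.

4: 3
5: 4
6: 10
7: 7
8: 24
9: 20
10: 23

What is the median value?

Cumulative frequencies: 3, 7, 17, 24, 48, 68, 91
n = 91, so the median is the value in position (n+1)/2 = 46.
Position 46 falls at value 8.

8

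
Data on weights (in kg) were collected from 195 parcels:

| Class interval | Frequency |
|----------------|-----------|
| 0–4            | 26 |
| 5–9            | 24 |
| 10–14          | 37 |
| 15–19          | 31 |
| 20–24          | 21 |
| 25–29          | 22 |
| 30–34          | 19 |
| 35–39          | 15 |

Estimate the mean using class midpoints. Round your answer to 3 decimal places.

17.487

Midpoints: 2, 7, 12, 17, 22, 27, 32, 37
Σfm = 26×2 + 24×7 + 37×12 + 31×17 + 21×22 + 22×27 + 19×32 + 15×37 = 3410
n = Σf = 195
Mean = 3410 / 195 = 17.4872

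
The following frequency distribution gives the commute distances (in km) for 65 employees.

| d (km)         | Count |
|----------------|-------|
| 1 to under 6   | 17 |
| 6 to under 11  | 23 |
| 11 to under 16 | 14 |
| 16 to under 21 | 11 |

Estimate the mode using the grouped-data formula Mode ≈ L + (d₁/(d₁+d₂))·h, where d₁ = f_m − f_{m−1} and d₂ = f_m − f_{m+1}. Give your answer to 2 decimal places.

8.00

Modal class: 6 to under 11 (highest frequency 23).
d₁ = 23 − 17 = 6, d₂ = 23 − 14 = 9
Mode ≈ 6 + (6/(6+9)) × 5 = 6 + 2.0000 = 8.0000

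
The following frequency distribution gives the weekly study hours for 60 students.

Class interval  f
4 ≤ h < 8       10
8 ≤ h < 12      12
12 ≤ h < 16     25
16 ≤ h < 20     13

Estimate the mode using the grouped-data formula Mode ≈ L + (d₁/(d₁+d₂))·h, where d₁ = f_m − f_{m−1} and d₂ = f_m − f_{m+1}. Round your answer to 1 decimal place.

Modal class: 12 ≤ h < 16 (highest frequency 25).
d₁ = 25 − 12 = 13, d₂ = 25 − 13 = 12
Mode ≈ 12 + (13/(13+12)) × 4 = 12 + 2.0800 = 14.0800

14.1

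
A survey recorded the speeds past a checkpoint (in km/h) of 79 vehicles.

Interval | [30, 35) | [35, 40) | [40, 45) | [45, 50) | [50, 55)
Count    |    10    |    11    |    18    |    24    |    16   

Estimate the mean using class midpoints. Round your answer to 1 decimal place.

44.1

Midpoints: 32.5, 37.5, 42.5, 47.5, 52.5
Σfm = 10×32.5 + 11×37.5 + 18×42.5 + 24×47.5 + 16×52.5 = 3482.5
n = Σf = 79
Mean = 3482.5 / 79 = 44.0823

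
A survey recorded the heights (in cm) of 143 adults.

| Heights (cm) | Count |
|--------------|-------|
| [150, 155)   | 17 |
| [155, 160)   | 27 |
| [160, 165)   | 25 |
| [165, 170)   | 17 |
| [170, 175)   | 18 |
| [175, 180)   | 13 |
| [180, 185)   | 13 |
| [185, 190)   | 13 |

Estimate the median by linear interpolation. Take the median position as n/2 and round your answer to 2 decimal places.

165.74

Cumulative frequencies: 17, 44, 69, 86, 104, 117, 130, 143
n = 143; position = n/2 = 71.5.
This falls in the class [165, 170): L = 165, F = 69, f = 17, h = 5.
Median ≈ 165 + ((71.5 − 69) / 17) × 5 = 165.7353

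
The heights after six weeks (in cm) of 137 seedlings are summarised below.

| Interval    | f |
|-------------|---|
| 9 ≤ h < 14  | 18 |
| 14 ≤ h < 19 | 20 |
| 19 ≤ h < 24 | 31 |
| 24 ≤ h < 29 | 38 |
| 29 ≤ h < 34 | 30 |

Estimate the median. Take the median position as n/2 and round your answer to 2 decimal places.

Cumulative frequencies: 18, 38, 69, 107, 137
n = 137; position = n/2 = 68.5.
This falls in the class 19 ≤ h < 24: L = 19, F = 38, f = 31, h = 5.
Median ≈ 19 + ((68.5 − 38) / 31) × 5 = 23.9194

23.92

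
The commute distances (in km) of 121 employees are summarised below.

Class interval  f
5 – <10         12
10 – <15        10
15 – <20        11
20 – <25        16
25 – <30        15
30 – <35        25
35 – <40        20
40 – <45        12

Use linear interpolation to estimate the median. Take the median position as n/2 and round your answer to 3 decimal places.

28.833

Cumulative frequencies: 12, 22, 33, 49, 64, 89, 109, 121
n = 121; position = n/2 = 60.5.
This falls in the class 25 – <30: L = 25, F = 49, f = 15, h = 5.
Median ≈ 25 + ((60.5 − 49) / 15) × 5 = 28.8333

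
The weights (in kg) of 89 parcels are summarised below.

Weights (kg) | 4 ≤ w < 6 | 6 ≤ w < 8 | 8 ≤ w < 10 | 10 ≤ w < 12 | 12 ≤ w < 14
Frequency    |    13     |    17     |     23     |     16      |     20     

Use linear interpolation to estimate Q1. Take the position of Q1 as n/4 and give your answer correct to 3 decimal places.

Cumulative frequencies: 13, 30, 53, 69, 89
n = 89; position = n/4 = 22.25.
This falls in the class 6 ≤ w < 8: L = 6, F = 13, f = 17, h = 2.
Lower quartile ≈ 6 + ((22.25 − 13) / 17) × 2 = 7.0882

7.088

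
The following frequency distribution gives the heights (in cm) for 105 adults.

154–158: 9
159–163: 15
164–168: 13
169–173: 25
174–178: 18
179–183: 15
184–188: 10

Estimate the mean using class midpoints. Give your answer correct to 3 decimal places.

Midpoints: 156, 161, 166, 171, 176, 181, 186
Σfm = 9×156 + 15×161 + 13×166 + 25×171 + 18×176 + 15×181 + 10×186 = 17995
n = Σf = 105
Mean = 17995 / 105 = 171.3810

171.381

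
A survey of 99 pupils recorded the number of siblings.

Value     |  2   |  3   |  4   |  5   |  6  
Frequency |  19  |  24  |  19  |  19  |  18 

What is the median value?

Cumulative frequencies: 19, 43, 62, 81, 99
n = 99, so the median is the value in position (n+1)/2 = 50.
Position 50 falls at value 4.

4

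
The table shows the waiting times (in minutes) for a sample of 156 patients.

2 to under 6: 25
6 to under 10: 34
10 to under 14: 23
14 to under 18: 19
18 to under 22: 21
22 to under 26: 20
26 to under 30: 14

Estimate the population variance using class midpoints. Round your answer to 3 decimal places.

60.057

Midpoints: 4, 8, 12, 16, 20, 24, 28
n = 156, Σfm = 2244, mean = 14.3846
Σfm² = 41648
Σf(m − x̄)² = Σfm² − (Σfm)²/n = 41648 − 2244²/156 = 9368.9231
Population variance = 9368.9231 / 156 = 60.0572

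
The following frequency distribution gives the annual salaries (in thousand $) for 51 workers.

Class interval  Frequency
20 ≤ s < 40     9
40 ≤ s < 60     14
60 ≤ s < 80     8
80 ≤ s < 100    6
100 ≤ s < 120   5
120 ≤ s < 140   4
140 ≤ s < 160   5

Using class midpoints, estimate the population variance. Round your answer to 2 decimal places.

1466.51

Midpoints: 30, 50, 70, 90, 110, 130, 150
n = 51, Σfm = 3890, mean = 76.2745
Σfm² = 371500
Σf(m − x̄)² = Σfm² − (Σfm)²/n = 371500 − 3890²/51 = 74792.1569
Population variance = 74792.1569 / 51 = 1466.5129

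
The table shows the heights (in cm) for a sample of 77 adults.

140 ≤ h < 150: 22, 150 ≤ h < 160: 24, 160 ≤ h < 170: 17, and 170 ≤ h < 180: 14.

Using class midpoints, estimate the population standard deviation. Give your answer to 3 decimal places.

Midpoints: 145, 155, 165, 175
n = 77, Σfm = 12165, mean = 157.9870
Σfm² = 1930725
Σf(m − x̄)² = Σfm² − (Σfm)²/n = 1930725 − 12165²/77 = 8812.9870
Population variance = 8812.9870 / 77 = 114.4544
Standard deviation = √114.4544 = 10.6983

10.698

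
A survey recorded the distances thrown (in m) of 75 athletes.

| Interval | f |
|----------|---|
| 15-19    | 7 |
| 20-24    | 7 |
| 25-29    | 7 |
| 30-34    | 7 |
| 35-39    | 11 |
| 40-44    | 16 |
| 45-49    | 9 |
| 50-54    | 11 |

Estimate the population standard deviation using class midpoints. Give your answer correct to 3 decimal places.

10.968

Midpoints: 17, 22, 27, 32, 37, 42, 47, 52
n = 75, Σfm = 2760, mean = 36.8000
Σfm² = 110590
Σf(m − x̄)² = Σfm² − (Σfm)²/n = 110590 − 2760²/75 = 9022.0000
Population variance = 9022.0000 / 75 = 120.2933
Standard deviation = √120.2933 = 10.9678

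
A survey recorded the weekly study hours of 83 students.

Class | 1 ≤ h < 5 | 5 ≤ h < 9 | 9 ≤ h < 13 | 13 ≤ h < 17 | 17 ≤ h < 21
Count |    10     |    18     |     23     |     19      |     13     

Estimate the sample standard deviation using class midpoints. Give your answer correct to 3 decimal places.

Midpoints: 3, 7, 11, 15, 19
n = 83, Σfm = 941, mean = 11.3373
Σfm² = 12723
Σf(m − x̄)² = Σfm² − (Σfm)²/n = 12723 − 941²/83 = 2054.5542
Sample variance = 2054.5542 / 82 = 25.0555
Standard deviation = √25.0555 = 5.0056

5.006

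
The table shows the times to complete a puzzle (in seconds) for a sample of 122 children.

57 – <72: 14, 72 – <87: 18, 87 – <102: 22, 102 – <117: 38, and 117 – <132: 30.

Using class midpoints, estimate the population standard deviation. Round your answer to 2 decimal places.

Midpoints: 64.5, 79.5, 94.5, 109.5, 124.5
n = 122, Σfm = 12309, mean = 100.8934
Σfm² = 1289110.5
Σf(m − x̄)² = Σfm² − (Σfm)²/n = 1289110.5 − 12309²/122 = 47213.1148
Population variance = 47213.1148 / 122 = 386.9927
Standard deviation = √386.9927 = 19.6721

19.67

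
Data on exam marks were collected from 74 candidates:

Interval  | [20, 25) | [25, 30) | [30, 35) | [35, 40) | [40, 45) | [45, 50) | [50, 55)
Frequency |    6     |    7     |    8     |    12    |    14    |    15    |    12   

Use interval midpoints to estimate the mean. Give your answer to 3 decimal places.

40.203

Midpoints: 22.5, 27.5, 32.5, 37.5, 42.5, 47.5, 52.5
Σfm = 6×22.5 + 7×27.5 + 8×32.5 + 12×37.5 + 14×42.5 + 15×47.5 + 12×52.5 = 2975
n = Σf = 74
Mean = 2975 / 74 = 40.2027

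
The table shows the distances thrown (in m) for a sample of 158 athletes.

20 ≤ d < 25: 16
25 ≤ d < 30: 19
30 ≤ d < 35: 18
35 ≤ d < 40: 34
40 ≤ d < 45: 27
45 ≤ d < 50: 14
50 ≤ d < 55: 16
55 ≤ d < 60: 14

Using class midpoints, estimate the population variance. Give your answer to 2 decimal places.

Midpoints: 22.5, 27.5, 32.5, 37.5, 42.5, 47.5, 52.5, 57.5
n = 158, Σfm = 6200, mean = 39.2405
Σfm² = 260037.5
Σf(m − x̄)² = Σfm² − (Σfm)²/n = 260037.5 − 6200²/158 = 16746.3608
Population variance = 16746.3608 / 158 = 105.9896

105.99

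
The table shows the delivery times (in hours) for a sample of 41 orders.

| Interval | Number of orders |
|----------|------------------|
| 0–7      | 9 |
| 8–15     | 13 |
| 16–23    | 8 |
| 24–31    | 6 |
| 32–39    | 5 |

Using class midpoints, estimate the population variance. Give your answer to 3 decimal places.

108.507

Midpoints: 3.5, 11.5, 19.5, 27.5, 35.5
n = 41, Σfm = 679.5, mean = 16.5732
Σfm² = 15710.25
Σf(m − x̄)² = Σfm² − (Σfm)²/n = 15710.25 − 679.5²/41 = 4448.7805
Population variance = 4448.7805 / 41 = 108.5068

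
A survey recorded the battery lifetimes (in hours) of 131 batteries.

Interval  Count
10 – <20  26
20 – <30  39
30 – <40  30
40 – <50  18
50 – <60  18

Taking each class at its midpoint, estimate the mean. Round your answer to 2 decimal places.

32.18

Midpoints: 15, 25, 35, 45, 55
Σfm = 26×15 + 39×25 + 30×35 + 18×45 + 18×55 = 4215
n = Σf = 131
Mean = 4215 / 131 = 32.1756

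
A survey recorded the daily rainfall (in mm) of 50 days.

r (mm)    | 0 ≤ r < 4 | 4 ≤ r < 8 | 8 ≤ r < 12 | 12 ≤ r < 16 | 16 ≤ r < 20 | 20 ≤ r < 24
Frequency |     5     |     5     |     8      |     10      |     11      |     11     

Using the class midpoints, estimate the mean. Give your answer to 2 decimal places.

14.00

Midpoints: 2, 6, 10, 14, 18, 22
Σfm = 5×2 + 5×6 + 8×10 + 10×14 + 11×18 + 11×22 = 700
n = Σf = 50
Mean = 700 / 50 = 14.0000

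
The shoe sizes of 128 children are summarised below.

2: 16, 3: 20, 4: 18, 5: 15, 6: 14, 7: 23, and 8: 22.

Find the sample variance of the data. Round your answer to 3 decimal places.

4.275

Values: 2, 3, 4, 5, 6, 7, 8
n = 128, Σfx = 660, mean = 5.1562
Σfx² = 3946
Σf(x − x̄)² = Σfx² − (Σfx)²/n = 3946 − 660²/128 = 542.8750
Sample variance = 542.8750 / 127 = 4.2746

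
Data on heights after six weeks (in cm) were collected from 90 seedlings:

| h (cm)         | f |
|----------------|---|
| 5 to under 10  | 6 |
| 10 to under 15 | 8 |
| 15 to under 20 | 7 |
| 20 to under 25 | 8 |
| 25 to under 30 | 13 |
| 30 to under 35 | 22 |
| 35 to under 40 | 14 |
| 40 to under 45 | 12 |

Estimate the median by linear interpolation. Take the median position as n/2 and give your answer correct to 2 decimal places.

Cumulative frequencies: 6, 14, 21, 29, 42, 64, 78, 90
n = 90; position = n/2 = 45.
This falls in the class 30 to under 35: L = 30, F = 42, f = 22, h = 5.
Median ≈ 30 + ((45 − 42) / 22) × 5 = 30.6818

30.68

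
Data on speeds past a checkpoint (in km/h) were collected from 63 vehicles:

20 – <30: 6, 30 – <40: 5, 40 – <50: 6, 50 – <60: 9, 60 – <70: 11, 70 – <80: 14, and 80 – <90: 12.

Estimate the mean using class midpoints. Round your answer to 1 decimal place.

Midpoints: 25, 35, 45, 55, 65, 75, 85
Σfm = 6×25 + 5×35 + 6×45 + 9×55 + 11×65 + 14×75 + 12×85 = 3875
n = Σf = 63
Mean = 3875 / 63 = 61.5079

61.5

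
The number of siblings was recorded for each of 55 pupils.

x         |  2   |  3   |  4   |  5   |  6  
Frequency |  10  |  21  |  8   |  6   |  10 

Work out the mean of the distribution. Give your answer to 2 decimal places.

3.73

Values: 2, 3, 4, 5, 6
Σfx = 10×2 + 21×3 + 8×4 + 6×5 + 10×6 = 205
n = Σf = 55
Mean = 205 / 55 = 3.7273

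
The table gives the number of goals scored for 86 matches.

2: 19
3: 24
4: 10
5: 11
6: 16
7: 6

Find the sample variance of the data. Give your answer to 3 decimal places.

2.694

Values: 2, 3, 4, 5, 6, 7
n = 86, Σfx = 343, mean = 3.9884
Σfx² = 1597
Σf(x − x̄)² = Σfx² − (Σfx)²/n = 1597 − 343²/86 = 228.9884
Sample variance = 228.9884 / 85 = 2.6940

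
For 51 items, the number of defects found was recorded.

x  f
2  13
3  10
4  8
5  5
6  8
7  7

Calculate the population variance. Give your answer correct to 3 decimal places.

Values: 2, 3, 4, 5, 6, 7
n = 51, Σfx = 210, mean = 4.1176
Σfx² = 1026
Σf(x − x̄)² = Σfx² − (Σfx)²/n = 1026 − 210²/51 = 161.2941
Population variance = 161.2941 / 51 = 3.1626

3.163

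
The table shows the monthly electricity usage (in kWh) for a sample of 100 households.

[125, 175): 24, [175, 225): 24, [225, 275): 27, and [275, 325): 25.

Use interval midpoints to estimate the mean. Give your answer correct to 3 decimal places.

Midpoints: 150, 200, 250, 300
Σfm = 24×150 + 24×200 + 27×250 + 25×300 = 22650
n = Σf = 100
Mean = 22650 / 100 = 226.5000

226.500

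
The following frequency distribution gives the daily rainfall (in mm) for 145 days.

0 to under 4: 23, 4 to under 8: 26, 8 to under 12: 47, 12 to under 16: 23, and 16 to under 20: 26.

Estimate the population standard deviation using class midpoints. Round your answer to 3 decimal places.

5.199

Midpoints: 2, 6, 10, 14, 18
n = 145, Σfm = 1462, mean = 10.0828
Σfm² = 18660
Σf(m − x̄)² = Σfm² − (Σfm)²/n = 18660 − 1462²/145 = 3919.0069
Population variance = 3919.0069 / 145 = 27.0276
Standard deviation = √27.0276 = 5.1988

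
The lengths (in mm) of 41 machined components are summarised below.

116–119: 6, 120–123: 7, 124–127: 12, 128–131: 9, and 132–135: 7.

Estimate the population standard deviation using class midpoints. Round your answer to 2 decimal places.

Midpoints: 117.5, 121.5, 125.5, 129.5, 133.5
n = 41, Σfm = 5161.5, mean = 125.8902
Σfm² = 650864.25
Σf(m − x̄)² = Σfm² − (Σfm)²/n = 650864.25 − 5161.5²/41 = 1081.7561
Population variance = 1081.7561 / 41 = 26.3843
Standard deviation = √26.3843 = 5.1366

5.14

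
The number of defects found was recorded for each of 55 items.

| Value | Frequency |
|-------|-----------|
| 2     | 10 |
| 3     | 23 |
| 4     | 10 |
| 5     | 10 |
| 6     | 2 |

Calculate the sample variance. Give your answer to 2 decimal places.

Values: 2, 3, 4, 5, 6
n = 55, Σfx = 191, mean = 3.4727
Σfx² = 729
Σf(x − x̄)² = Σfx² − (Σfx)²/n = 729 − 191²/55 = 65.7091
Sample variance = 65.7091 / 54 = 1.2168

1.22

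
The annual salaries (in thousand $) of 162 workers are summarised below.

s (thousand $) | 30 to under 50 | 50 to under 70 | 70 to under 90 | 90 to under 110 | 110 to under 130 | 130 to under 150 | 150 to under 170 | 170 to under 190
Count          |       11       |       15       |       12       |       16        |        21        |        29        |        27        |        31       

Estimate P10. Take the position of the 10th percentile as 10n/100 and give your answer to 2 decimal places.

56.93

Cumulative frequencies: 11, 26, 38, 54, 75, 104, 131, 162
n = 162; position = 10n/100 = 16.2.
This falls in the class 50 to under 70: L = 50, F = 11, f = 15, h = 20.
10th percentile ≈ 50 + ((16.2 − 11) / 15) × 20 = 56.9333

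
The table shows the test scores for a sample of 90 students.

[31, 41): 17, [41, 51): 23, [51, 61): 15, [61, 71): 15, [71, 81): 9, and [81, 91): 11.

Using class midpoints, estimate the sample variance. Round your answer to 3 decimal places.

269.775

Midpoints: 36, 46, 56, 66, 76, 86
n = 90, Σfm = 5130, mean = 57.0000
Σfm² = 316420
Σf(m − x̄)² = Σfm² − (Σfm)²/n = 316420 − 5130²/90 = 24010.0000
Sample variance = 24010.0000 / 89 = 269.7753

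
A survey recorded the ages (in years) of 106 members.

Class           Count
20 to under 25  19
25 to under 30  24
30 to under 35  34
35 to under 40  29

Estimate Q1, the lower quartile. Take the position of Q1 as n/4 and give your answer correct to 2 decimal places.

26.56

Cumulative frequencies: 19, 43, 77, 106
n = 106; position = n/4 = 26.5.
This falls in the class 25 to under 30: L = 25, F = 19, f = 24, h = 5.
Lower quartile ≈ 25 + ((26.5 − 19) / 24) × 5 = 26.5625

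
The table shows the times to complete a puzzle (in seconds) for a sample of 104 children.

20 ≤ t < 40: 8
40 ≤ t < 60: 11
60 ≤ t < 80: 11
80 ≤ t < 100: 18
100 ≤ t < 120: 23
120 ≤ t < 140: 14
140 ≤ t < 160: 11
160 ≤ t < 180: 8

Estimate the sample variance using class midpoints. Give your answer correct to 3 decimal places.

1551.568

Midpoints: 30, 50, 70, 90, 110, 130, 150, 170
n = 104, Σfm = 10540, mean = 101.3462
Σfm² = 1228000
Σf(m − x̄)² = Σfm² − (Σfm)²/n = 1228000 − 10540²/104 = 159811.5385
Sample variance = 159811.5385 / 103 = 1551.5683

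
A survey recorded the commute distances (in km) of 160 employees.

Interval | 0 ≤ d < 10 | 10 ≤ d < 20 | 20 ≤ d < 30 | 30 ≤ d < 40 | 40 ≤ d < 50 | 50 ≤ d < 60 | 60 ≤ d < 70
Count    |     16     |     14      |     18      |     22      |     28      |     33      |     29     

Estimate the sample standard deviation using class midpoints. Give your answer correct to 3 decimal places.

Midpoints: 5, 15, 25, 35, 45, 55, 65
n = 160, Σfm = 6470, mean = 40.4375
Σfm² = 320800
Σf(m − x̄)² = Σfm² − (Σfm)²/n = 320800 − 6470²/160 = 59169.3750
Sample variance = 59169.3750 / 159 = 372.1344
Standard deviation = √372.1344 = 19.2908

19.291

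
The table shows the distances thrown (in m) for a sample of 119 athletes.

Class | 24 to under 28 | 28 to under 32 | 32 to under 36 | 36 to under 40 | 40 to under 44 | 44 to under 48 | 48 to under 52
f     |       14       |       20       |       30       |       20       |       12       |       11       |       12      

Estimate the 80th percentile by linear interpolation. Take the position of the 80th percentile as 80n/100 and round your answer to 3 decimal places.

43.733

Cumulative frequencies: 14, 34, 64, 84, 96, 107, 119
n = 119; position = 80n/100 = 95.2.
This falls in the class 40 to under 44: L = 40, F = 84, f = 12, h = 4.
80th percentile ≈ 40 + ((95.2 − 84) / 12) × 4 = 43.7333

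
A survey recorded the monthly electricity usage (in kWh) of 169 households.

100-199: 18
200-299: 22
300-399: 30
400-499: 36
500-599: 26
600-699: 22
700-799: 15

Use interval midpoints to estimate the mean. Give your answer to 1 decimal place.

Midpoints: 149.5, 249.5, 349.5, 449.5, 549.5, 649.5, 749.5
Σfm = 18×149.5 + 22×249.5 + 30×349.5 + 36×449.5 + 26×549.5 + 22×649.5 + 15×749.5 = 74665.5
n = Σf = 169
Mean = 74665.5 / 169 = 441.8077

441.8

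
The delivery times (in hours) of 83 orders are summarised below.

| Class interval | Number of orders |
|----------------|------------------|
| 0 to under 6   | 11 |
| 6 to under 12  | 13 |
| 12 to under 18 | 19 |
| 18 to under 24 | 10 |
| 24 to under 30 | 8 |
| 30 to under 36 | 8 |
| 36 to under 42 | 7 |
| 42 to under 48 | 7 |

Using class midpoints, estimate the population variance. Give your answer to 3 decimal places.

166.857

Midpoints: 3, 9, 15, 21, 27, 33, 39, 45
n = 83, Σfm = 1713, mean = 20.6386
Σfm² = 49203
Σf(m − x̄)² = Σfm² − (Σfm)²/n = 49203 − 1713²/83 = 13849.1566
Population variance = 13849.1566 / 83 = 166.8573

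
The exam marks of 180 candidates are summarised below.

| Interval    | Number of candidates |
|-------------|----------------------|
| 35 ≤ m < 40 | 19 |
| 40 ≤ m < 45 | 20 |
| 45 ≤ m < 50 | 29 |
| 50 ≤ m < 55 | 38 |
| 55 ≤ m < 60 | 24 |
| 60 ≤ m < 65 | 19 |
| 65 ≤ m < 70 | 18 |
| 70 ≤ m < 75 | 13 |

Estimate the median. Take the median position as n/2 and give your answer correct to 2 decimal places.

52.89

Cumulative frequencies: 19, 39, 68, 106, 130, 149, 167, 180
n = 180; position = n/2 = 90.
This falls in the class 50 ≤ m < 55: L = 50, F = 68, f = 38, h = 5.
Median ≈ 50 + ((90 − 68) / 38) × 5 = 52.8947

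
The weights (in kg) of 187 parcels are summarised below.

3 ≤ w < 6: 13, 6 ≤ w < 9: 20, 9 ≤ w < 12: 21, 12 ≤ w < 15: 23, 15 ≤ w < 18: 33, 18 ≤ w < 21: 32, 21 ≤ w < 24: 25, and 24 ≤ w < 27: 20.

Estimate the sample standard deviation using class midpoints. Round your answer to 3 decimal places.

Midpoints: 4.5, 7.5, 10.5, 13.5, 16.5, 19.5, 22.5, 25.5
n = 187, Σfm = 2980.5, mean = 15.9385
Σfm² = 54708.75
Σf(m − x̄)² = Σfm² − (Σfm)²/n = 54708.75 − 2980.5²/187 = 7204.0428
Sample variance = 7204.0428 / 186 = 38.7314
Standard deviation = √38.7314 = 6.2235

6.223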